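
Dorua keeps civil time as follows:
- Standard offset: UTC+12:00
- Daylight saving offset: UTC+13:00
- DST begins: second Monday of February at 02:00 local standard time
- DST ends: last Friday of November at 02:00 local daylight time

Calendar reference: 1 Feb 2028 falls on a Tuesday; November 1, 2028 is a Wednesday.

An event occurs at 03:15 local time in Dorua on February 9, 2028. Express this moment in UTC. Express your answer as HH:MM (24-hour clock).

1 February 2028 is a Tuesday, so the first Monday is February 7 and the second is February 14.
1 November 2028 is a Wednesday, so Fridays fall on 3, 10, 17, 24; the last is November 24.
February 9, 2028 does not fall between 14 February and 24 November, so daylight saving is not in effect and Dorua is at UTC+12:00.
03:15 local − 12h = 15:15 UTC (rolling into the previous day, 8 February 2028).

15:15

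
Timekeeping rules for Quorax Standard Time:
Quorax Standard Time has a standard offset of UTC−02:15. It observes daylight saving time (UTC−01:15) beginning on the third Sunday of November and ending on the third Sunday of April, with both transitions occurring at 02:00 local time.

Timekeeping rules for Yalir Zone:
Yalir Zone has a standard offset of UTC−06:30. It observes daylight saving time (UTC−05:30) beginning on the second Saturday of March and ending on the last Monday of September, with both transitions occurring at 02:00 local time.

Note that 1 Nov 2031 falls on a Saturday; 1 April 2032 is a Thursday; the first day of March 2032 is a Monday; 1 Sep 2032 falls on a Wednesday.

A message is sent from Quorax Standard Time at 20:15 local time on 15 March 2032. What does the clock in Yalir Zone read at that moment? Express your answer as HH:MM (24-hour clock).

16:00

1 November 2031 is a Saturday, so the first Sunday is November 2 and the third is November 16.
1 April 2032 is a Thursday, so the first Sunday is April 4 and the third is April 18.
Daylight saving runs 16 November 2031 – 18 April 2032; 15 March 2032 is inside that window, so Quorax Standard Time is at UTC−01:15.
20:15 Quorax Standard Time + 1h15m = 21:30 UTC.
1 March 2032 is a Monday, so the first Saturday is March 6 and the second is March 13.
1 September 2032 is a Wednesday, so Mondays fall on 6, 13, 20, 27; the last is September 27.
At the standard offset (UTC−06:30), 21:30 UTC − 6h30m = 15:00 Yalir Zone standard time.
Daylight saving runs 13 March – 27 September; the standard-time date in Yalir Zone, 15 March 2032, is inside that window, so Yalir Zone is at UTC−05:30.
21:30 UTC − 5h30m = 16:00 Yalir Zone.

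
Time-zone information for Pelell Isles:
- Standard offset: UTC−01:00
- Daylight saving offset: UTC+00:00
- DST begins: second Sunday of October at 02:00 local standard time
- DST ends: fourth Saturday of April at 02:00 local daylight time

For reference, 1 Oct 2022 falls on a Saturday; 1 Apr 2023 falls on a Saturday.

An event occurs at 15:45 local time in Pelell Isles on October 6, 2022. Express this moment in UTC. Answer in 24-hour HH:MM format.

16:45

1 October 2022 is a Saturday, so the first Sunday is October 2 and the second is October 9.
1 April 2023 is a Saturday, so the first Saturday is April 1 and the fourth is April 22.
October 6, 2022 is outside the daylight-saving period (9 October 2022 – 22 April 2023), so Pelell Isles is on standard time, UTC−01:00.
15:45 local + 1h = 16:45 UTC.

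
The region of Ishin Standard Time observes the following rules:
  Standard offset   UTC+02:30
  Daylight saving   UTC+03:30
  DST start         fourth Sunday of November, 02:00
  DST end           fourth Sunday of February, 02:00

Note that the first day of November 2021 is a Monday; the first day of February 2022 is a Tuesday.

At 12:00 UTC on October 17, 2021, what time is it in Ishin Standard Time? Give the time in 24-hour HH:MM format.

14:30

1 November 2021 is a Monday, so the first Sunday is November 7 and the fourth is November 28.
1 February 2022 is a Tuesday, so the first Sunday is February 6 and the fourth is February 27.
At the standard offset (UTC+02:30), 12:00 UTC + 2h30m = 14:30 Ishin Standard Time standard time.
The standard-time date in Ishin Standard Time, October 17, 2021, does not fall between 28 November 2021 and 27 February 2022, so daylight saving is not in effect and Ishin Standard Time is at UTC+02:30.
12:00 UTC + 2h30m = 14:30 local.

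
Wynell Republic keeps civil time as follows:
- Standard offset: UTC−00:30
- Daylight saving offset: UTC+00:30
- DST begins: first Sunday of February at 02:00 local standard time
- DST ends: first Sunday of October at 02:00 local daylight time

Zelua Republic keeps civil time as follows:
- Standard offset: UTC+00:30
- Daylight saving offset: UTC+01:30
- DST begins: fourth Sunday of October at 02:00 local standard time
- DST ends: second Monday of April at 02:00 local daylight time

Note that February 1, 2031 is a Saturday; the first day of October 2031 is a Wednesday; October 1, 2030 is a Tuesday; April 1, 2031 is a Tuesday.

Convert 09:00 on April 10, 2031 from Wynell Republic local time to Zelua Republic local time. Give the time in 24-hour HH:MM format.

10:00

1 February 2031 is a Saturday, so the first Sunday is February 2.
1 October 2031 is a Wednesday, so the first Sunday is October 5.
Daylight saving runs 2 February – 5 October; April 10, 2031 is inside that window, so Wynell Republic is at UTC+00:30.
09:00 Wynell Republic − 0h30m = 08:30 UTC.
1 October 2030 is a Tuesday, so the first Sunday is October 6 and the fourth is October 27.
1 April 2031 is a Tuesday, so the first Monday is April 7 and the second is April 14.
At the standard offset (UTC+00:30), 08:30 UTC + 0h30m = 09:00 Zelua Republic standard time.
The standard-time date in Zelua Republic, April 10, 2031, falls between 27 October 2030 and 14 April 2031, so daylight saving is in effect and Zelua Republic is at UTC+01:30.
08:30 UTC + 1h30m = 10:00 Zelua Republic.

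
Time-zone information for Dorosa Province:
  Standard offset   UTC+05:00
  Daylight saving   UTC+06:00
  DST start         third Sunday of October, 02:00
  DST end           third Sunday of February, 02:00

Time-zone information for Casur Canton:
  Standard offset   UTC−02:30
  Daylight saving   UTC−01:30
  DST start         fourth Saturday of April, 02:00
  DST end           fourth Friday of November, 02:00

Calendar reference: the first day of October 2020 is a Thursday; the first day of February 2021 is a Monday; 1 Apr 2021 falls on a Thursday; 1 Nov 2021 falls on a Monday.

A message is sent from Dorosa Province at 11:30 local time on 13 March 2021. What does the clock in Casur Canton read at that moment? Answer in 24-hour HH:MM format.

04:00

1 October 2020 is a Thursday, so the first Sunday is October 4 and the third is October 18.
1 February 2021 is a Monday, so the first Sunday is February 7 and the third is February 21.
13 March 2021 is outside the daylight-saving period (18 October 2020 – 21 February 2021), so Dorosa Province is on standard time, UTC+05:00.
11:30 Dorosa Province − 5h = 06:30 UTC.
1 April 2021 is a Thursday, so the first Saturday is April 3 and the fourth is April 24.
1 November 2021 is a Monday, so the first Friday is November 5 and the fourth is November 26.
At the standard offset (UTC−02:30), 06:30 UTC − 2h30m = 04:00 Casur Canton standard time.
Daylight saving runs 24 April – 26 November; the standard-time date in Casur Canton, 13 March 2021, is outside that window, so Casur Canton is on standard time at UTC−02:30.
06:30 UTC − 2h30m = 04:00 Casur Canton.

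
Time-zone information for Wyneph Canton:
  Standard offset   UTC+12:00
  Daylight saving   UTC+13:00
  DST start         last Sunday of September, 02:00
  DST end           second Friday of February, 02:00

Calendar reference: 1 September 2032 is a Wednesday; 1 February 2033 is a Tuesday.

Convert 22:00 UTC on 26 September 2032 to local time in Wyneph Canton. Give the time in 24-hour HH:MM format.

11:00

1 September 2032 is a Wednesday, so Sundays fall on 5, 12, 19, 26; the last is September 26.
1 February 2033 is a Tuesday, so the first Friday is February 4 and the second is February 11.
At the standard offset (UTC+12:00), 22:00 UTC + 12h = 10:00 Wyneph Canton standard time (rolling into the next day, 27 September 2032).
The standard-time date in Wyneph Canton, 27 September 2032, falls between 26 September 2032 and 11 February 2033, so daylight saving is in effect and Wyneph Canton is at UTC+13:00.
22:00 UTC + 13h = 11:00 local (rolling into the next day, 27 September 2032).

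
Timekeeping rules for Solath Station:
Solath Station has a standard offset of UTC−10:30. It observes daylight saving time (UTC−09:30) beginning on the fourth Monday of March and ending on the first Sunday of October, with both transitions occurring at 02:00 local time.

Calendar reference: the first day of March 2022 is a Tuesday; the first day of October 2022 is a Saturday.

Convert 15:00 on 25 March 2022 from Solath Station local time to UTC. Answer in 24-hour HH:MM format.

1 March 2022 is a Tuesday, so the first Monday is March 7 and the fourth is March 28.
1 October 2022 is a Saturday, so the first Sunday is October 2.
25 March 2022 does not fall between 28 March and 2 October, so daylight saving is not in effect and Solath Station is at UTC−10:30.
15:00 local + 10h30m = 01:30 UTC (rolling into the next day, 26 March 2022).

01:30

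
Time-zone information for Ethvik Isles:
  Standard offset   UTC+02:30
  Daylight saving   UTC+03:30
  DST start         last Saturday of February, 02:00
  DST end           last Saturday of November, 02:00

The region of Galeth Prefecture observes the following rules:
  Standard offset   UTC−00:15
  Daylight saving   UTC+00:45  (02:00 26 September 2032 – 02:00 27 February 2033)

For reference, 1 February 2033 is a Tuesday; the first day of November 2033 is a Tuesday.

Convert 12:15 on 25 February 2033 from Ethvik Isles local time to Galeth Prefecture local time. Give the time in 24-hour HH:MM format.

1 February 2033 is a Tuesday, so Saturdays fall on 5, 12, 19, 26; the last is February 26.
1 November 2033 is a Tuesday, so Saturdays fall on 5, 12, 19, 26; the last is November 26.
25 February 2033 does not fall between 26 February and 26 November, so daylight saving is not in effect and Ethvik Isles is at UTC+02:30.
12:15 Ethvik Isles − 2h30m = 09:45 UTC.
At the standard offset (UTC−00:15), 09:45 UTC − 0h15m = 09:30 Galeth Prefecture standard time.
The standard-time date in Galeth Prefecture, 25 February 2033, lies within the daylight-saving period (26 September 2032 – 27 February 2033), so Galeth Prefecture is on daylight time, UTC+00:45.
09:45 UTC + 0h45m = 10:30 Galeth Prefecture.

10:30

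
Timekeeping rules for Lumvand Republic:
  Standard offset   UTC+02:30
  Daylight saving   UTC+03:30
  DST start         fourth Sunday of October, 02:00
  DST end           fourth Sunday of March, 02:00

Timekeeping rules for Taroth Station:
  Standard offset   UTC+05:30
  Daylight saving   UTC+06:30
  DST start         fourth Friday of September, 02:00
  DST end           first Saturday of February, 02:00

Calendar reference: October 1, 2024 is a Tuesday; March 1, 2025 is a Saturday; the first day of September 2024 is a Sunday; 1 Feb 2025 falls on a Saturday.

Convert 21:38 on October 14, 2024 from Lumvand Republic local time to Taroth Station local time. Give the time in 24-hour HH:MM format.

1 October 2024 is a Tuesday, so the first Sunday is October 6 and the fourth is October 27.
1 March 2025 is a Saturday, so the first Sunday is March 2 and the fourth is March 23.
October 14, 2024 is outside the daylight-saving period (27 October 2024 – 23 March 2025), so Lumvand Republic is on standard time, UTC+02:30.
21:38 Lumvand Republic − 2h30m = 19:08 UTC.
1 September 2024 is a Sunday, so the first Friday is September 6 and the fourth is September 27.
1 February 2025 is a Saturday, so the first Saturday is February 1.
At the standard offset (UTC+05:30), 19:08 UTC + 5h30m = 00:38 Taroth Station standard time (rolling into the next day, 15 October 2024).
The standard-time date in Taroth Station, October 15, 2024, lies within the daylight-saving period (27 September 2024 – 1 February 2025), so Taroth Station is on daylight time, UTC+06:30.
19:08 UTC + 6h30m = 01:38 Taroth Station (rolling into the next day, 15 October 2024).

01:38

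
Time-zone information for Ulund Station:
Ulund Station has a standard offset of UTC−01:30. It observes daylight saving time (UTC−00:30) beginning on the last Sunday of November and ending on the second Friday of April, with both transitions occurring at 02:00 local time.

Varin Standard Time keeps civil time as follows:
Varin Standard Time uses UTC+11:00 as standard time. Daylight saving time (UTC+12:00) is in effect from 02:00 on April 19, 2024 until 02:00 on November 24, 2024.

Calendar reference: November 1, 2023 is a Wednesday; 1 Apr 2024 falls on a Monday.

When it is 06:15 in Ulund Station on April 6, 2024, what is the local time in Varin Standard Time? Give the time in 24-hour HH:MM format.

1 November 2023 is a Wednesday, so Sundays fall on 5, 12, 19, 26; the last is November 26.
1 April 2024 is a Monday, so the first Friday is April 5 and the second is April 12.
April 6, 2024 falls between 26 November 2023 and 12 April 2024, so daylight saving is in effect and Ulund Station is at UTC−00:30.
06:15 Ulund Station + 0h30m = 06:45 UTC.
At the standard offset (UTC+11:00), 06:45 UTC + 11h = 17:45 Varin Standard Time standard time.
The standard-time date in Varin Standard Time, April 6, 2024, is outside the daylight-saving period (19 April – 24 November), so Varin Standard Time is on standard time, UTC+11:00.
06:45 UTC + 11h = 17:45 Varin Standard Time.

17:45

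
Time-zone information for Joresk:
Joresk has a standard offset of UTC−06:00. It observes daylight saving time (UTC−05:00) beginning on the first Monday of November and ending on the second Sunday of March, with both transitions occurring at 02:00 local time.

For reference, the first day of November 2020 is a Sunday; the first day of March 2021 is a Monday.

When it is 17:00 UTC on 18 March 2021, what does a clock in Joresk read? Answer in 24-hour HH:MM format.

1 November 2020 is a Sunday, so the first Monday is November 2.
1 March 2021 is a Monday, so the first Sunday is March 7 and the second is March 14.
At the standard offset (UTC−06:00), 17:00 UTC − 6h = 11:00 Joresk standard time.
The standard-time date in Joresk, 18 March 2021, is outside the daylight-saving period (2 November 2020 – 14 March 2021), so Joresk is on standard time, UTC−06:00.
17:00 UTC − 6h = 11:00 local.

11:00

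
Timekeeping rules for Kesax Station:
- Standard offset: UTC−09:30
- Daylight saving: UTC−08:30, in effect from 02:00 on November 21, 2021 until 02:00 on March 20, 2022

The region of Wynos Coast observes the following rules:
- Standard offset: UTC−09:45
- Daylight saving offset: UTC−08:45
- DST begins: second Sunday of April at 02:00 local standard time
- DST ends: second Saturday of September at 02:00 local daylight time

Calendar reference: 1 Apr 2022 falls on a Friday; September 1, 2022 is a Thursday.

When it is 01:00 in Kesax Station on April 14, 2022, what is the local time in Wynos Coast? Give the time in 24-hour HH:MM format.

01:45

April 14, 2022 does not fall between 21 November 2021 and 20 March 2022, so daylight saving is not in effect and Kesax Station is at UTC−09:30.
01:00 Kesax Station + 9h30m = 10:30 UTC.
1 April 2022 is a Friday, so the first Sunday is April 3 and the second is April 10.
1 September 2022 is a Thursday, so the first Saturday is September 3 and the second is September 10.
At the standard offset (UTC−09:45), 10:30 UTC − 9h45m = 00:45 Wynos Coast standard time.
Daylight saving runs 10 April – 10 September; the standard-time date in Wynos Coast, April 14, 2022, is inside that window, so Wynos Coast is at UTC−08:45.
10:30 UTC − 8h45m = 01:45 Wynos Coast.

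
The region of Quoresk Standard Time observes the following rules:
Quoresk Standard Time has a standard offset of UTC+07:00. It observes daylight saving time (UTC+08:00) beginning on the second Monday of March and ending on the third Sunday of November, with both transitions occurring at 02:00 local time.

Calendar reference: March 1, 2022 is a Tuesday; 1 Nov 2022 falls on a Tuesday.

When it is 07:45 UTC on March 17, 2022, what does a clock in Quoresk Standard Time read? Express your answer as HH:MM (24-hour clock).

1 March 2022 is a Tuesday, so the first Monday is March 7 and the second is March 14.
1 November 2022 is a Tuesday, so the first Sunday is November 6 and the third is November 20.
At the standard offset (UTC+07:00), 07:45 UTC + 7h = 14:45 Quoresk Standard Time standard time.
Daylight saving runs 14 March – 20 November; the standard-time date in Quoresk Standard Time, March 17, 2022, is inside that window, so Quoresk Standard Time is at UTC+08:00.
07:45 UTC + 8h = 15:45 local.

15:45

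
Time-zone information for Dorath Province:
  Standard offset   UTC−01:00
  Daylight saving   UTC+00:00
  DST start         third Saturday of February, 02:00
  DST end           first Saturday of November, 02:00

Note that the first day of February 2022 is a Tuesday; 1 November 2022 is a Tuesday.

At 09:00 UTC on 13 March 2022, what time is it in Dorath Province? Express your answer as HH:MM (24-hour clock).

1 February 2022 is a Tuesday, so the first Saturday is February 5 and the third is February 19.
1 November 2022 is a Tuesday, so the first Saturday is November 5.
At the standard offset (UTC−01:00), 09:00 UTC − 1h = 08:00 Dorath Province standard time.
The standard-time date in Dorath Province, 13 March 2022, lies within the daylight-saving period (19 February – 5 November), so Dorath Province is on daylight time, UTC+00:00.
09:00 UTC + 0h = 09:00 local.

09:00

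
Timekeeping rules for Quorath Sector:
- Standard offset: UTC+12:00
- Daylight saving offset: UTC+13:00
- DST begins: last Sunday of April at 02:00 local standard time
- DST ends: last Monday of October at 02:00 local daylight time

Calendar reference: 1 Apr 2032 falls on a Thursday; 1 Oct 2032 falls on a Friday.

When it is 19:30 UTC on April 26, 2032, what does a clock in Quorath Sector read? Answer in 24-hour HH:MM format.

1 April 2032 is a Thursday, so Sundays fall on 4, 11, 18, 25; the last is April 25.
1 October 2032 is a Friday, so Mondays fall on 4, 11, 18, 25; the last is October 25.
At the standard offset (UTC+12:00), 19:30 UTC + 12h = 07:30 Quorath Sector standard time (rolling into the next day, 27 April 2032).
Daylight saving runs 25 April – 25 October; the standard-time date in Quorath Sector, April 27, 2032, is inside that window, so Quorath Sector is at UTC+13:00.
19:30 UTC + 13h = 08:30 local (rolling into the next day, 27 April 2032).

08:30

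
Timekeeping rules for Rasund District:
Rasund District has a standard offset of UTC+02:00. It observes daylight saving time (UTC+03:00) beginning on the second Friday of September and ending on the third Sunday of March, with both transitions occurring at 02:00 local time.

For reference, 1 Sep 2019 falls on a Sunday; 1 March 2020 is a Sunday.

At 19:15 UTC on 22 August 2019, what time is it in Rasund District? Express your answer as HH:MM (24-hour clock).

1 September 2019 is a Sunday, so the first Friday is September 6 and the second is September 13.
1 March 2020 is a Sunday, so the first Sunday is March 1 and the third is March 15.
At the standard offset (UTC+02:00), 19:15 UTC + 2h = 21:15 Rasund District standard time.
Daylight saving runs 13 September 2019 – 15 March 2020; the standard-time date in Rasund District, 22 August 2019, is outside that window, so Rasund District is on standard time at UTC+02:00.
19:15 UTC + 2h = 21:15 local.

21:15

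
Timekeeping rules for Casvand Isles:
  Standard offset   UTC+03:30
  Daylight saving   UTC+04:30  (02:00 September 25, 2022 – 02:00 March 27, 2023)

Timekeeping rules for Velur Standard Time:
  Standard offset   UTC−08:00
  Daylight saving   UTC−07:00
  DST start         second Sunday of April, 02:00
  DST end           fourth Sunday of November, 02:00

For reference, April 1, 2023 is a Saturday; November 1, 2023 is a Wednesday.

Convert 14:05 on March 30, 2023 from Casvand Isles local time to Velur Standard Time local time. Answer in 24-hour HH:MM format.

March 30, 2023 is outside the daylight-saving period (25 September 2022 – 27 March 2023), so Casvand Isles is on standard time, UTC+03:30.
14:05 Casvand Isles − 3h30m = 10:35 UTC.
1 April 2023 is a Saturday, so the first Sunday is April 2 and the second is April 9.
1 November 2023 is a Wednesday, so the first Sunday is November 5 and the fourth is November 26.
At the standard offset (UTC−08:00), 10:35 UTC − 8h = 02:35 Velur Standard Time standard time.
Daylight saving runs 9 April – 26 November; the standard-time date in Velur Standard Time, March 30, 2023, is outside that window, so Velur Standard Time is on standard time at UTC−08:00.
10:35 UTC − 8h = 02:35 Velur Standard Time.

02:35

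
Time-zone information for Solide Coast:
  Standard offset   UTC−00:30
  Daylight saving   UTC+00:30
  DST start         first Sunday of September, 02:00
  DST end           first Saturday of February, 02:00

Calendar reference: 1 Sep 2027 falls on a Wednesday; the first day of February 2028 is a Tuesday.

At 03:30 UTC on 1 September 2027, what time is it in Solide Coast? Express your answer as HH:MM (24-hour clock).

1 September 2027 is a Wednesday, so the first Sunday is September 5.
1 February 2028 is a Tuesday, so the first Saturday is February 5.
At the standard offset (UTC−00:30), 03:30 UTC − 0h30m = 03:00 Solide Coast standard time.
The standard-time date in Solide Coast, 1 September 2027, does not fall between 5 September 2027 and 5 February 2028, so daylight saving is not in effect and Solide Coast is at UTC−00:30.
03:30 UTC − 0h30m = 03:00 local.

03:00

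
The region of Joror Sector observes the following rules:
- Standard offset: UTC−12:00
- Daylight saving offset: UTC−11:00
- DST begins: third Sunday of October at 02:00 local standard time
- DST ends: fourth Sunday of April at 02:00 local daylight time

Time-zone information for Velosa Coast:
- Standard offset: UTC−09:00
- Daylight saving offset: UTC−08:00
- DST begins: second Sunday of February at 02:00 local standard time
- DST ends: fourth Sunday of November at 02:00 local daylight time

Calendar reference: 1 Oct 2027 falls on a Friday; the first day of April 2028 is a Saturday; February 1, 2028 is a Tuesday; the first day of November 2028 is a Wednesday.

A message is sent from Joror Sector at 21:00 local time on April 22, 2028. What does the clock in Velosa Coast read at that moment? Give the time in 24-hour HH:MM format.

1 October 2027 is a Friday, so the first Sunday is October 3 and the third is October 17.
1 April 2028 is a Saturday, so the first Sunday is April 2 and the fourth is April 23.
April 22, 2028 lies within the daylight-saving period (17 October 2027 – 23 April 2028), so Joror Sector is on daylight time, UTC−11:00.
21:00 Joror Sector + 11h = 08:00 UTC (rolling into the next day, 23 April 2028).
1 February 2028 is a Tuesday, so the first Sunday is February 6 and the second is February 13.
1 November 2028 is a Wednesday, so the first Sunday is November 5 and the fourth is November 26.
At the standard offset (UTC−09:00), 08:00 UTC − 9h = 23:00 Velosa Coast standard time (rolling into the previous day, 22 April 2028).
Daylight saving runs 13 February – 26 November; the standard-time date in Velosa Coast, April 22, 2028, is inside that window, so Velosa Coast is at UTC−08:00.
08:00 UTC − 8h = 00:00 Velosa Coast.

00:00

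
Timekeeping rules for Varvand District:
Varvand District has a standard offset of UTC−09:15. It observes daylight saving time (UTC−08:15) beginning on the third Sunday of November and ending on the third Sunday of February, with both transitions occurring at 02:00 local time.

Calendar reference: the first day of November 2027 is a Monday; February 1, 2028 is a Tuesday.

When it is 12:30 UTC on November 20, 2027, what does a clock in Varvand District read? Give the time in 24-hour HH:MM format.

03:15

1 November 2027 is a Monday, so the first Sunday is November 7 and the third is November 21.
1 February 2028 is a Tuesday, so the first Sunday is February 6 and the third is February 20.
At the standard offset (UTC−09:15), 12:30 UTC − 9h15m = 03:15 Varvand District standard time.
The standard-time date in Varvand District, November 20, 2027, does not fall between 21 November 2027 and 20 February 2028, so daylight saving is not in effect and Varvand District is at UTC−09:15.
12:30 UTC − 9h15m = 03:15 local.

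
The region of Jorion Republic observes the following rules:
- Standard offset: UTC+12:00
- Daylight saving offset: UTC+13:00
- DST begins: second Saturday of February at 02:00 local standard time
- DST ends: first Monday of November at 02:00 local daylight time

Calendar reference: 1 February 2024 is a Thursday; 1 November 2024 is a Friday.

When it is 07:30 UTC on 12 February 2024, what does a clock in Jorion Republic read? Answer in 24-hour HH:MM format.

20:30

1 February 2024 is a Thursday, so the first Saturday is February 3 and the second is February 10.
1 November 2024 is a Friday, so the first Monday is November 4.
At the standard offset (UTC+12:00), 07:30 UTC + 12h = 19:30 Jorion Republic standard time.
The standard-time date in Jorion Republic, 12 February 2024, lies within the daylight-saving period (10 February – 4 November), so Jorion Republic is on daylight time, UTC+13:00.
07:30 UTC + 13h = 20:30 local.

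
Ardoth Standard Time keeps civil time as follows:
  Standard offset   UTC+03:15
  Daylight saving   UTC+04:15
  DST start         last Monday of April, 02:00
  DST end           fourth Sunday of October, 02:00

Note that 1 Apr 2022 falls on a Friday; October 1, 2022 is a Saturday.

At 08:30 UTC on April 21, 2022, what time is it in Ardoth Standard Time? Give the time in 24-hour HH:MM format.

1 April 2022 is a Friday, so Mondays fall on 4, 11, 18, 25; the last is April 25.
1 October 2022 is a Saturday, so the first Sunday is October 2 and the fourth is October 23.
At the standard offset (UTC+03:15), 08:30 UTC + 3h15m = 11:45 Ardoth Standard Time standard time.
Daylight saving runs 25 April – 23 October; the standard-time date in Ardoth Standard Time, April 21, 2022, is outside that window, so Ardoth Standard Time is on standard time at UTC+03:15.
08:30 UTC + 3h15m = 11:45 local.

11:45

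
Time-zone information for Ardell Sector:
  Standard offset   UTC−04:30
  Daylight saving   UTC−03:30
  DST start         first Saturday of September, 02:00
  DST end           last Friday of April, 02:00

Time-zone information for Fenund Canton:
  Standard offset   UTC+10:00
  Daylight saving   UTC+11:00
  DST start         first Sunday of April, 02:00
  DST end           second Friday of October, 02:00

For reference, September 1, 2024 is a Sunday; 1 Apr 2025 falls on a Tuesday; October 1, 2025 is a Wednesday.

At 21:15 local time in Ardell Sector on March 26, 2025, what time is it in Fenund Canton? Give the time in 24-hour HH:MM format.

10:45

1 September 2024 is a Sunday, so the first Saturday is September 7.
1 April 2025 is a Tuesday, so Fridays fall on 4, 11, 18, 25; the last is April 25.
March 26, 2025 lies within the daylight-saving period (7 September 2024 – 25 April 2025), so Ardell Sector is on daylight time, UTC−03:30.
21:15 Ardell Sector + 3h30m = 00:45 UTC (rolling into the next day, 27 March 2025).
1 April 2025 is a Tuesday, so the first Sunday is April 6.
1 October 2025 is a Wednesday, so the first Friday is October 3 and the second is October 10.
At the standard offset (UTC+10:00), 00:45 UTC + 10h = 10:45 Fenund Canton standard time.
The standard-time date in Fenund Canton, March 27, 2025, does not fall between 6 April and 10 October, so daylight saving is not in effect and Fenund Canton is at UTC+10:00.
00:45 UTC + 10h = 10:45 Fenund Canton.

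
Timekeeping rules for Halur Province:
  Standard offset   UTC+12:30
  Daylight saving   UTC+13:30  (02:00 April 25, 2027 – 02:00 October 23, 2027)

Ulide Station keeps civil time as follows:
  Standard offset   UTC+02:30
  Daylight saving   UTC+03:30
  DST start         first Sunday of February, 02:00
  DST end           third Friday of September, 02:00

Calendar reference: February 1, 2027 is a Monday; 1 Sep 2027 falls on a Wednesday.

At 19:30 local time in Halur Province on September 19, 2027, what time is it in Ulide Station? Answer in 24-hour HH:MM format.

08:30

September 19, 2027 lies within the daylight-saving period (25 April – 23 October), so Halur Province is on daylight time, UTC+13:30.
19:30 Halur Province − 13h30m = 06:00 UTC.
1 February 2027 is a Monday, so the first Sunday is February 7.
1 September 2027 is a Wednesday, so the first Friday is September 3 and the third is September 17.
At the standard offset (UTC+02:30), 06:00 UTC + 2h30m = 08:30 Ulide Station standard time.
The standard-time date in Ulide Station, September 19, 2027, does not fall between 7 February and 17 September, so daylight saving is not in effect and Ulide Station is at UTC+02:30.
06:00 UTC + 2h30m = 08:30 Ulide Station.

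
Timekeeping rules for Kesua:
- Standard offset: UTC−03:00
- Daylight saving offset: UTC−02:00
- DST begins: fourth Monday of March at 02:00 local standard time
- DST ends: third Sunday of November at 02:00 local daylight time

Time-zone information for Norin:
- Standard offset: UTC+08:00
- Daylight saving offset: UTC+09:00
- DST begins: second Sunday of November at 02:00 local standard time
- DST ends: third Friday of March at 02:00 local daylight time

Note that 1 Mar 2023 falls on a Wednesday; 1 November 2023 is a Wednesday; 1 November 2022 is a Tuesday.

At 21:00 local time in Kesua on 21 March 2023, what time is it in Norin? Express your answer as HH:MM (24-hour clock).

1 March 2023 is a Wednesday, so the first Monday is March 6 and the fourth is March 27.
1 November 2023 is a Wednesday, so the first Sunday is November 5 and the third is November 19.
21 March 2023 is outside the daylight-saving period (27 March – 19 November), so Kesua is on standard time, UTC−03:00.
21:00 Kesua + 3h = 00:00 UTC (rolling into the next day, 22 March 2023).
1 November 2022 is a Tuesday, so the first Sunday is November 6 and the second is November 13.
1 March 2023 is a Wednesday, so the first Friday is March 3 and the third is March 17.
At the standard offset (UTC+08:00), 00:00 UTC + 8h = 08:00 Norin standard time.
Daylight saving runs 13 November 2022 – 17 March 2023; the standard-time date in Norin, 22 March 2023, is outside that window, so Norin is on standard time at UTC+08:00.
00:00 UTC + 8h = 08:00 Norin.

08:00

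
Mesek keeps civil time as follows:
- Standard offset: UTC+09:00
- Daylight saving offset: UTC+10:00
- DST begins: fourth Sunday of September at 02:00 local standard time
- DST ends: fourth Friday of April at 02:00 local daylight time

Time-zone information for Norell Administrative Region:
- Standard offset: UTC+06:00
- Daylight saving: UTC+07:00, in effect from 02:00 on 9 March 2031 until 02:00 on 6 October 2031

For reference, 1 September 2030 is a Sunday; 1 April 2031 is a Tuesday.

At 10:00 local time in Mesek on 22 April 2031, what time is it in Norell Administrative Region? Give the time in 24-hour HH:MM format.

07:00

1 September 2030 is a Sunday, so the first Sunday is September 1 and the fourth is September 22.
1 April 2031 is a Tuesday, so the first Friday is April 4 and the fourth is April 25.
22 April 2031 falls between 22 September 2030 and 25 April 2031, so daylight saving is in effect and Mesek is at UTC+10:00.
10:00 Mesek − 10h = 00:00 UTC.
At the standard offset (UTC+06:00), 00:00 UTC + 6h = 06:00 Norell Administrative Region standard time.
The standard-time date in Norell Administrative Region, 22 April 2031, lies within the daylight-saving period (9 March – 6 October), so Norell Administrative Region is on daylight time, UTC+07:00.
00:00 UTC + 7h = 07:00 Norell Administrative Region.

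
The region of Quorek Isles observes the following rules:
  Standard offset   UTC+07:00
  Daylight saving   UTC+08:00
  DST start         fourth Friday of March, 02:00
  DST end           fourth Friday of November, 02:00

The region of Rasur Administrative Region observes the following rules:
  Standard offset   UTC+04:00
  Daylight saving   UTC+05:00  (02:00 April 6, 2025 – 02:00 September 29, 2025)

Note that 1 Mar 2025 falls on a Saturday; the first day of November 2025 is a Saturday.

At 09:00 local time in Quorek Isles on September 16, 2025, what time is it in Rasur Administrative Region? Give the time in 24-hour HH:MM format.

1 March 2025 is a Saturday, so the first Friday is March 7 and the fourth is March 28.
1 November 2025 is a Saturday, so the first Friday is November 7 and the fourth is November 28.
September 16, 2025 falls between 28 March and 28 November, so daylight saving is in effect and Quorek Isles is at UTC+08:00.
09:00 Quorek Isles − 8h = 01:00 UTC.
At the standard offset (UTC+04:00), 01:00 UTC + 4h = 05:00 Rasur Administrative Region standard time.
The standard-time date in Rasur Administrative Region, September 16, 2025, lies within the daylight-saving period (6 April – 29 September), so Rasur Administrative Region is on daylight time, UTC+05:00.
01:00 UTC + 5h = 06:00 Rasur Administrative Region.

06:00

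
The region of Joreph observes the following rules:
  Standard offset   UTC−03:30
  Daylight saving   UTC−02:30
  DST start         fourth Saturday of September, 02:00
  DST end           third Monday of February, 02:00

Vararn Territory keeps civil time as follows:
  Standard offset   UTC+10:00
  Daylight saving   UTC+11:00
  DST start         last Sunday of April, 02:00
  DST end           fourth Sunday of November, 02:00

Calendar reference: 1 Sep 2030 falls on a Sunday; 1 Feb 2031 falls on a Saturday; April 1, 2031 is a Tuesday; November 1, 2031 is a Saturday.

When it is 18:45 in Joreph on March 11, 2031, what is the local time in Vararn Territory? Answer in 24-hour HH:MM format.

08:15

1 September 2030 is a Sunday, so the first Saturday is September 7 and the fourth is September 28.
1 February 2031 is a Saturday, so the first Monday is February 3 and the third is February 17.
March 11, 2031 does not fall between 28 September 2030 and 17 February 2031, so daylight saving is not in effect and Joreph is at UTC−03:30.
18:45 Joreph + 3h30m = 22:15 UTC.
1 April 2031 is a Tuesday, so Sundays fall on 6, 13, 20, 27; the last is April 27.
1 November 2031 is a Saturday, so the first Sunday is November 2 and the fourth is November 23.
At the standard offset (UTC+10:00), 22:15 UTC + 10h = 08:15 Vararn Territory standard time (rolling into the next day, 12 March 2031).
The standard-time date in Vararn Territory, March 12, 2031, is outside the daylight-saving period (27 April – 23 November), so Vararn Territory is on standard time, UTC+10:00.
22:15 UTC + 10h = 08:15 Vararn Territory (rolling into the next day, 12 March 2031).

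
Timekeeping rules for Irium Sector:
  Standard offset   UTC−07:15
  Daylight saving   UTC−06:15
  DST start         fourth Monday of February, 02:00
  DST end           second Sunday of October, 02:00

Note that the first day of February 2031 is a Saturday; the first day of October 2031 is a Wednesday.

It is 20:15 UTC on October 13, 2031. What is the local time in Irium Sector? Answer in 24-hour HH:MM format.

13:00

1 February 2031 is a Saturday, so the first Monday is February 3 and the fourth is February 24.
1 October 2031 is a Wednesday, so the first Sunday is October 5 and the second is October 12.
At the standard offset (UTC−07:15), 20:15 UTC − 7h15m = 13:00 Irium Sector standard time.
Daylight saving runs 24 February – 12 October; the standard-time date in Irium Sector, October 13, 2031, is outside that window, so Irium Sector is on standard time at UTC−07:15.
20:15 UTC − 7h15m = 13:00 local.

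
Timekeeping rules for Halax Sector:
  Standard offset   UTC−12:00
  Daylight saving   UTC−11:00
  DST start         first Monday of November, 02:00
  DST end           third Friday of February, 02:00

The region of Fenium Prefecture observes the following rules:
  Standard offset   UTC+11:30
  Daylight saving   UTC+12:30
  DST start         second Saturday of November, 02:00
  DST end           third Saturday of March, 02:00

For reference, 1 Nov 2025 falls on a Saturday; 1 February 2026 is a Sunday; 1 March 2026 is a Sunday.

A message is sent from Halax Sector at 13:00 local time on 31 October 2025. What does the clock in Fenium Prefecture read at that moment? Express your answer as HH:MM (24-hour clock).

1 November 2025 is a Saturday, so the first Monday is November 3.
1 February 2026 is a Sunday, so the first Friday is February 6 and the third is February 20.
Daylight saving runs 3 November 2025 – 20 February 2026; 31 October 2025 is outside that window, so Halax Sector is on standard time at UTC−12:00.
13:00 Halax Sector + 12h = 01:00 UTC (rolling into the next day, 1 November 2025).
1 November 2025 is a Saturday, so the first Saturday is November 1 and the second is November 8.
1 March 2026 is a Sunday, so the first Saturday is March 7 and the third is March 21.
At the standard offset (UTC+11:30), 01:00 UTC + 11h30m = 12:30 Fenium Prefecture standard time.
The standard-time date in Fenium Prefecture, 1 November 2025, does not fall between 8 November 2025 and 21 March 2026, so daylight saving is not in effect and Fenium Prefecture is at UTC+11:30.
01:00 UTC + 11h30m = 12:30 Fenium Prefecture.

12:30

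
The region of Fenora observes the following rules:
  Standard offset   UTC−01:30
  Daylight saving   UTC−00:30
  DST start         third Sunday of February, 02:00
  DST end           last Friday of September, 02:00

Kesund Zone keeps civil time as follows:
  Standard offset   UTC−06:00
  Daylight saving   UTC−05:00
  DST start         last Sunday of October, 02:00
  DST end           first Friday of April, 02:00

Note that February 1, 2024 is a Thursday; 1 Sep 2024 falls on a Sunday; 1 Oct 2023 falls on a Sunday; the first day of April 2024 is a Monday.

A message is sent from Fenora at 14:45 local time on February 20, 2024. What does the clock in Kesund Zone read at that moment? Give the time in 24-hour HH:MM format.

10:15

1 February 2024 is a Thursday, so the first Sunday is February 4 and the third is February 18.
1 September 2024 is a Sunday, so Fridays fall on 6, 13, 20, 27; the last is September 27.
Daylight saving runs 18 February – 27 September; February 20, 2024 is inside that window, so Fenora is at UTC−00:30.
14:45 Fenora + 0h30m = 15:15 UTC.
1 October 2023 is a Sunday, so Sundays fall on 1, 8, 15, 22, 29; the last is October 29.
1 April 2024 is a Monday, so the first Friday is April 5.
At the standard offset (UTC−06:00), 15:15 UTC − 6h = 09:15 Kesund Zone standard time.
The standard-time date in Kesund Zone, February 20, 2024, falls between 29 October 2023 and 5 April 2024, so daylight saving is in effect and Kesund Zone is at UTC−05:00.
15:15 UTC − 5h = 10:15 Kesund Zone.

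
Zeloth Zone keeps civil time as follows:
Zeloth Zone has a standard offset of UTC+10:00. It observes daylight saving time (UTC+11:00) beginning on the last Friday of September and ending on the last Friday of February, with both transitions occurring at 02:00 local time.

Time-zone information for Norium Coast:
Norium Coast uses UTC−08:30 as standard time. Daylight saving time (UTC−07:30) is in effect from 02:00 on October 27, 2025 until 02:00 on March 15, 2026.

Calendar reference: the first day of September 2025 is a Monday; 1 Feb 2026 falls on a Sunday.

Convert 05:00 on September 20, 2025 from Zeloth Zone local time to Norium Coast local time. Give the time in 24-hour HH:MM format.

10:30

1 September 2025 is a Monday, so Fridays fall on 5, 12, 19, 26; the last is September 26.
1 February 2026 is a Sunday, so Fridays fall on 6, 13, 20, 27; the last is February 27.
September 20, 2025 does not fall between 26 September 2025 and 27 February 2026, so daylight saving is not in effect and Zeloth Zone is at UTC+10:00.
05:00 Zeloth Zone − 10h = 19:00 UTC (rolling into the previous day, 19 September 2025).
At the standard offset (UTC−08:30), 19:00 UTC − 8h30m = 10:30 Norium Coast standard time.
Daylight saving runs 27 October 2025 – 15 March 2026; the standard-time date in Norium Coast, September 19, 2025, is outside that window, so Norium Coast is on standard time at UTC−08:30.
19:00 UTC − 8h30m = 10:30 Norium Coast.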